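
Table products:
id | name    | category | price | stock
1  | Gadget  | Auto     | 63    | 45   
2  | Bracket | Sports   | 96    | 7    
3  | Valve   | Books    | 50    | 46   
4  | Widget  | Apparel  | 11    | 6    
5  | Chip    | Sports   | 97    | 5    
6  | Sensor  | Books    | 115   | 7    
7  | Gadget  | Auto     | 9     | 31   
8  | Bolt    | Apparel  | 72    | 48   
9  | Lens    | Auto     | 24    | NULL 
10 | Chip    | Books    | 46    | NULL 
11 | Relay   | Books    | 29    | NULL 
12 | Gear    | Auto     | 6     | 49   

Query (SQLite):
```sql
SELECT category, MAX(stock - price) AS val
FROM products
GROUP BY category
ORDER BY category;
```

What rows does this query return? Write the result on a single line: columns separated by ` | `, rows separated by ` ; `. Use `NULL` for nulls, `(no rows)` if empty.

For each row compute stock - price.
Group by category; take MAX of the expression per group.
  Apparel: ids {4, 8} → MAX(stock - price)=-5
  Auto: ids {1, 7, 9, 12} → MAX(stock - price)=43
  Books: ids {3, 6, 10, 11} → MAX(stock - price)=-4
  Sports: ids {2, 5} → MAX(stock - price)=-89

Apparel | -5 ; Auto | 43 ; Books | -4 ; Sports | -89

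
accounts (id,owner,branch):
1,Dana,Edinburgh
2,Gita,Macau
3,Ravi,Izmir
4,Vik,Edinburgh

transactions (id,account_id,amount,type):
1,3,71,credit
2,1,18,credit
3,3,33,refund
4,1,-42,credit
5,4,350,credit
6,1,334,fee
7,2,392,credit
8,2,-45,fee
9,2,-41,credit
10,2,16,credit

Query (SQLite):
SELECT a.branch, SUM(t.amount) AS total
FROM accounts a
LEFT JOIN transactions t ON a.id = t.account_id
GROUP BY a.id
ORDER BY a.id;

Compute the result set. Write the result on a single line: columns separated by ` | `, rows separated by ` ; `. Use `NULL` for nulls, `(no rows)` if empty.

Edinburgh | 310 ; Macau | 322 ; Izmir | 104 ; Edinburgh | 350

LEFT JOIN keeps every accounts row; unmatched ones get NULL for transactions columns.
Group by accounts.id and compute SUM(t.amount). SUM over an all-NULL group is NULL.
  1: ids {2, 4, 6} → SUM(t.amount)=310
  2: ids {7, 8, 9, 10} → SUM(t.amount)=322
  3: ids {1, 3} → SUM(t.amount)=104
  4: ids {5} → SUM(t.amount)=350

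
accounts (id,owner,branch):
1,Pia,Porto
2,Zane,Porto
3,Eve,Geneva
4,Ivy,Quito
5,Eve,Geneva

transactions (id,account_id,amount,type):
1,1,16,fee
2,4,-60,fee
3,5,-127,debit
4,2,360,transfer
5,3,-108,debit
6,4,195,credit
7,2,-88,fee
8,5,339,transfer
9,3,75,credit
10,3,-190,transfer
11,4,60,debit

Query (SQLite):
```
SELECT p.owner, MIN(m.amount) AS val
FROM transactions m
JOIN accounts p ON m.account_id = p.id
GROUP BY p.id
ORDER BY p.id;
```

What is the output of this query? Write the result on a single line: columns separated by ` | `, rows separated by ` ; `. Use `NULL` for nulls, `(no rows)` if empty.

Join each transactions row to its accounts via account_id.
Group joined rows by accounts.id; compute MIN(m.amount) per group.
  1: ids {1} → MIN(m.amount)=16
  2: ids {4, 7} → MIN(m.amount)=-88
  3: ids {5, 9, 10} → MIN(m.amount)=-190
  4: ids {2, 6, 11} → MIN(m.amount)=-60
  5: ids {3, 8} → MIN(m.amount)=-127

Pia | 16 ; Zane | -88 ; Eve | -190 ; Ivy | -60 ; Eve | -127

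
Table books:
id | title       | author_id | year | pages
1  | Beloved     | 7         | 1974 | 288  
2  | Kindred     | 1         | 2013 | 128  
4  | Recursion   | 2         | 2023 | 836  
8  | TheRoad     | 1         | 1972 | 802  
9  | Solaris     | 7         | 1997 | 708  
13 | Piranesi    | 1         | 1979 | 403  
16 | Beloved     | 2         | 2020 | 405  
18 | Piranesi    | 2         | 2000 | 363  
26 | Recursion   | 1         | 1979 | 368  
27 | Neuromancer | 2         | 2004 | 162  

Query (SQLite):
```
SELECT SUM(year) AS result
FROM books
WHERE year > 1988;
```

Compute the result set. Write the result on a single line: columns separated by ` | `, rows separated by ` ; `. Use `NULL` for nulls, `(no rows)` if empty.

12057

Rows where year > 1988 → year values: [2013, 2023, 1997, 2020, 2000, 2004].
SUM of non-NULL values = 12057.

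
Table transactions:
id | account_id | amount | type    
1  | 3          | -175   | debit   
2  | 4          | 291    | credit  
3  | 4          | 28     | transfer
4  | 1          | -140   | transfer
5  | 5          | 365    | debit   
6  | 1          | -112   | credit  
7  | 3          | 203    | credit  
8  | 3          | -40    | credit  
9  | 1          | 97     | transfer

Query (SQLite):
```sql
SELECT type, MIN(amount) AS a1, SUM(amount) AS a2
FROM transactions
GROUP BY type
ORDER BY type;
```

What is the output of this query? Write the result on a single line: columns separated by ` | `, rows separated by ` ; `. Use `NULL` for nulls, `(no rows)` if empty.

credit | -112 | 342 ; debit | -175 | 190 ; transfer | -140 | -15

Group transactions by type.
Per group compute: MIN(amount), SUM(amount).
  credit: ids {2, 6, 7, 8} → MIN(amount)=-112, SUM(amount)=342
  debit: ids {1, 5} → MIN(amount)=-175, SUM(amount)=190
  transfer: ids {3, 4, 9} → MIN(amount)=-140, SUM(amount)=-15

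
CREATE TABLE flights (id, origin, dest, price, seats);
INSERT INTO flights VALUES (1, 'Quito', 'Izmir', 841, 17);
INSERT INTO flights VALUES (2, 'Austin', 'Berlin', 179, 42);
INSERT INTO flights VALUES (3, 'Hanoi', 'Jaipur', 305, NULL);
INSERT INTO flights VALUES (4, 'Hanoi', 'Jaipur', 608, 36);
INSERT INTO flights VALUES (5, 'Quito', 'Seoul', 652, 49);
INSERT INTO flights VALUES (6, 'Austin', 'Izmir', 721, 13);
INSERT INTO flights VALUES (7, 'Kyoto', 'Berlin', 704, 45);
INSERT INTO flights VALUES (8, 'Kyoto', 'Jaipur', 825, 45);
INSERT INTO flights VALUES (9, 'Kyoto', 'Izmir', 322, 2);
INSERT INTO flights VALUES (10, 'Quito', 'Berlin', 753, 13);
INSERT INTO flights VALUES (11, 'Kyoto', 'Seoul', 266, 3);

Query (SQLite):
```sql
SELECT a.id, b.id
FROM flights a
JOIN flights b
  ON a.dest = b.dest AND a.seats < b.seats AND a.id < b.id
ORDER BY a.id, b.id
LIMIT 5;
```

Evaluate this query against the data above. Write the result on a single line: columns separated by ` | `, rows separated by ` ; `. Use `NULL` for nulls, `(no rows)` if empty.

2 | 7 ; 4 | 8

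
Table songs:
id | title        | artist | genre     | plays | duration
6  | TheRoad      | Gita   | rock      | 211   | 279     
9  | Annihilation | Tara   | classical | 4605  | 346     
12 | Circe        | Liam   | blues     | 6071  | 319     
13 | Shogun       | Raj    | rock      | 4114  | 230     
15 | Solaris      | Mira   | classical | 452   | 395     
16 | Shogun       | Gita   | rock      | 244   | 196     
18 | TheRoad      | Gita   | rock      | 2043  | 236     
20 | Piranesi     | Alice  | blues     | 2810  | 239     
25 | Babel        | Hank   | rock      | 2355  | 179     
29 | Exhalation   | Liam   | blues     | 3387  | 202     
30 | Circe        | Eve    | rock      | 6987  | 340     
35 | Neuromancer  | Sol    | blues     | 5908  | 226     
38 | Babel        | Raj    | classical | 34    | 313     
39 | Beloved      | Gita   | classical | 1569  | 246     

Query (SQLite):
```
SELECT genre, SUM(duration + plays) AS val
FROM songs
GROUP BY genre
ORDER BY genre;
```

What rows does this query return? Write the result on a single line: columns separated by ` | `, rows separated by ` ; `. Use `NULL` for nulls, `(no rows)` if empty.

For each row compute duration + plays.
Group by genre; take SUM of the expression per group.
  blues: ids {12, 20, 29, 35} → SUM(duration + plays)=19162
  classical: ids {9, 15, 38, 39} → SUM(duration + plays)=7960
  rock: ids {6, 13, 16, 18, 25, 30} → SUM(duration + plays)=17414

blues | 19162 ; classical | 7960 ; rock | 17414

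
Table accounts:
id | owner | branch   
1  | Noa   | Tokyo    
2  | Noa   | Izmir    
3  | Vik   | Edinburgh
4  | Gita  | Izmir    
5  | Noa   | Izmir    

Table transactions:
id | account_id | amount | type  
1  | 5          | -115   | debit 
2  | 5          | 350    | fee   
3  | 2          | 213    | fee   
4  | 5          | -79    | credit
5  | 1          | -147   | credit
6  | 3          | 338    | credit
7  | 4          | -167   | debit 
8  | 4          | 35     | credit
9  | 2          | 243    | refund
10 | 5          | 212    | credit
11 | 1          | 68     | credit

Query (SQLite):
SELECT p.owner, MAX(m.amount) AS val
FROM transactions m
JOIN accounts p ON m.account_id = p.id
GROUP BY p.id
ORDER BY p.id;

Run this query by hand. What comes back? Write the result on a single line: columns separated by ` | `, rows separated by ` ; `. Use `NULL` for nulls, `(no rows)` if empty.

Join each transactions row to its accounts via account_id.
Group joined rows by accounts.id; compute MAX(m.amount) per group.
  1: ids {5, 11} → MAX(m.amount)=68
  2: ids {3, 9} → MAX(m.amount)=243
  3: ids {6} → MAX(m.amount)=338
  4: ids {7, 8} → MAX(m.amount)=35
  5: ids {1, 2, 4, 10} → MAX(m.amount)=350

Noa | 68 ; Noa | 243 ; Vik | 338 ; Gita | 35 ; Noa | 350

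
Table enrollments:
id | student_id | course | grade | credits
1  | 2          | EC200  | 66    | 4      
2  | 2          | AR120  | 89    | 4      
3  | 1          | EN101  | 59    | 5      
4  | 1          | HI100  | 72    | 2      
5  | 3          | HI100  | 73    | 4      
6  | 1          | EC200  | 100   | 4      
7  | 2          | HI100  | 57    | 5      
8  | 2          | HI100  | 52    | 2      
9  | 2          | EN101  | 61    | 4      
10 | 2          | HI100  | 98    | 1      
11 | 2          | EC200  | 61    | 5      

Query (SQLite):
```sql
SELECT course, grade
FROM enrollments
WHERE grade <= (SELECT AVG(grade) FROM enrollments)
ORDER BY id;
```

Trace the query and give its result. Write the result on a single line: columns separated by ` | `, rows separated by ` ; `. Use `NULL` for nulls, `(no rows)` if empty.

Scalar subquery: AVG(grade) over all enrollments rows = 71.636364 (≈; comparison uses full precision).
Keep rows where grade <= that value.

EC200 | 66 ; EN101 | 59 ; HI100 | 57 ; HI100 | 52 ; EN101 | 61 ; EC200 | 61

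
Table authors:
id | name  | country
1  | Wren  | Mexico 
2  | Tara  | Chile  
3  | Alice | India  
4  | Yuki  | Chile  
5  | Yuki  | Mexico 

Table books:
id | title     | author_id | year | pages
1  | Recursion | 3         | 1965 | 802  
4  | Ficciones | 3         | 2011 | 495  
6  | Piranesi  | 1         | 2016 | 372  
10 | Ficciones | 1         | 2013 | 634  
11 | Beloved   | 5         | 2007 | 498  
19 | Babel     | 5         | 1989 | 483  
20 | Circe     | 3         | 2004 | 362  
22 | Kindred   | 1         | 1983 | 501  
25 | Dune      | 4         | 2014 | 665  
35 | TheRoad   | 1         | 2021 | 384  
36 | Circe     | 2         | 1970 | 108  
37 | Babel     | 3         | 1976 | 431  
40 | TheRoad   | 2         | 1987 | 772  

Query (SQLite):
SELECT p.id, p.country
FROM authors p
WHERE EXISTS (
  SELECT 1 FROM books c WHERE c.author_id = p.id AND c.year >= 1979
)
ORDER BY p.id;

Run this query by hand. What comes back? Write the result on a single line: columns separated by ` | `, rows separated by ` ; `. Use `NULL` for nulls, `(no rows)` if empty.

1 | Mexico ; 2 | Chile ; 3 | India ; 4 | Chile ; 5 | Mexico

For each authors row, check whether any books with matching author_id has year >= 1979.
Keep rows where that is true.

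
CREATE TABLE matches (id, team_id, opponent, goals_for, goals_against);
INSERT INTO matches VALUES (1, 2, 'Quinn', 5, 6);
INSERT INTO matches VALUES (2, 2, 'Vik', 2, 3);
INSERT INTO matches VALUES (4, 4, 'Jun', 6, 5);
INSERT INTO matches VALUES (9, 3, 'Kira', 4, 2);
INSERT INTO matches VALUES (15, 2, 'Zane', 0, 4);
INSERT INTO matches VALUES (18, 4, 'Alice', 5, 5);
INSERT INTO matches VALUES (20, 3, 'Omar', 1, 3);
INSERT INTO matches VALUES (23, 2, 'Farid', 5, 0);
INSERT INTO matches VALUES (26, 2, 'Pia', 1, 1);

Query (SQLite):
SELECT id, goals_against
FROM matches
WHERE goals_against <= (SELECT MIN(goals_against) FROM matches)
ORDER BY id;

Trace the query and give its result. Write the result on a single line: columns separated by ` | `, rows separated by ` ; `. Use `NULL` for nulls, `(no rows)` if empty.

23 | 0

Scalar subquery: MIN(goals_against) over all matches rows = 0.
Keep rows where goals_against <= that value.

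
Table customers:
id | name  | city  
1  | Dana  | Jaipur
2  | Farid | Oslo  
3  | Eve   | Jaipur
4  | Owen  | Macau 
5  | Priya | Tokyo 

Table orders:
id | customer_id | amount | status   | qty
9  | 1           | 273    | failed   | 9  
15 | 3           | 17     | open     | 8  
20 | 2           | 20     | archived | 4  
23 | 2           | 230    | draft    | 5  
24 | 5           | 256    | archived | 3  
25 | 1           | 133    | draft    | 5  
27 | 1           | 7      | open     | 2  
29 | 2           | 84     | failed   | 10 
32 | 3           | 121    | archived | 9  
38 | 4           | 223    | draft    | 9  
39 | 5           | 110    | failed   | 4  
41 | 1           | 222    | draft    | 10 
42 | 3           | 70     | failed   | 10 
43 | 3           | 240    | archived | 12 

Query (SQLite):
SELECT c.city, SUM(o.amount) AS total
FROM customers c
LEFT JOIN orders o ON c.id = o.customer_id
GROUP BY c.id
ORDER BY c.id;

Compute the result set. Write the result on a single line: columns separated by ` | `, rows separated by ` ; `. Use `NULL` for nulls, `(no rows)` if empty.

Jaipur | 635 ; Oslo | 334 ; Jaipur | 448 ; Macau | 223 ; Tokyo | 366

LEFT JOIN keeps every customers row; unmatched ones get NULL for orders columns.
Group by customers.id and compute SUM(o.amount). SUM over an all-NULL group is NULL.
  1: ids {9, 25, 27, 41} → SUM(o.amount)=635
  2: ids {20, 23, 29} → SUM(o.amount)=334
  3: ids {15, 32, 42, 43} → SUM(o.amount)=448
  4: ids {38} → SUM(o.amount)=223
  5: ids {24, 39} → SUM(o.amount)=366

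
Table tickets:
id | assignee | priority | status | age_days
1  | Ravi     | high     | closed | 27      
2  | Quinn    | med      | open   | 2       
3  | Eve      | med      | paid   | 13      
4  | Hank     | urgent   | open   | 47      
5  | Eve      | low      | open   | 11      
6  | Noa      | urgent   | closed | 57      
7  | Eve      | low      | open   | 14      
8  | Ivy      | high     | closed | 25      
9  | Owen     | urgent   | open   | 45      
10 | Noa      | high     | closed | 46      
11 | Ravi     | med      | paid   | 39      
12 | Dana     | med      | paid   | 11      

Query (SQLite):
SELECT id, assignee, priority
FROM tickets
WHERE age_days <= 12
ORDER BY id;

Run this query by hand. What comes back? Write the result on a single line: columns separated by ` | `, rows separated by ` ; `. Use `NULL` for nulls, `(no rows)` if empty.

2 | Quinn | med ; 5 | Eve | low ; 12 | Dana | med

age_days <= 12: ids {2, 5, 12}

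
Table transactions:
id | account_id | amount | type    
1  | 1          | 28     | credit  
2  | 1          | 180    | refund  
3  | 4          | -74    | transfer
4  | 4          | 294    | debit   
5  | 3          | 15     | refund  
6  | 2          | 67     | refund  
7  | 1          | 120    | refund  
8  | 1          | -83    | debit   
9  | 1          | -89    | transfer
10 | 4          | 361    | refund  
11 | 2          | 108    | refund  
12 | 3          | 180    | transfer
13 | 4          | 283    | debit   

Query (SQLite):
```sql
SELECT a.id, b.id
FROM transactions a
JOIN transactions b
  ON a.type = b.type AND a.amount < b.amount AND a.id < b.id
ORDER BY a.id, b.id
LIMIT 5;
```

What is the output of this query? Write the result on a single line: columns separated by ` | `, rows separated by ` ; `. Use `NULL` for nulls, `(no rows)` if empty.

Pairs (a,b) with same type, a.amount < b.amount, a.id < b.id.
type groups: credit:{1} debit:{4,8,13} refund:{2,5,6,7,10,11} transfer:{3,9,12}
Ordered by (a.id, b.id); first 5.

2 | 10 ; 3 | 12 ; 5 | 6 ; 5 | 7 ; 5 | 10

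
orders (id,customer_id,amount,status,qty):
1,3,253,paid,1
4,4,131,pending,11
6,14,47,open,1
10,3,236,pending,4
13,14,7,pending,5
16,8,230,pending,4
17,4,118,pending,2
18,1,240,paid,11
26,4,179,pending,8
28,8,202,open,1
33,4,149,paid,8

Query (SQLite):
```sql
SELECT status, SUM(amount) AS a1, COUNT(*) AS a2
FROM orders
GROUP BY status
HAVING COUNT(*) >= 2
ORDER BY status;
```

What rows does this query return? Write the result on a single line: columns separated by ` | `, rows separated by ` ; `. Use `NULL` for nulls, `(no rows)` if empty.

Group orders by status.
Per group compute: SUM(amount), COUNT(*).
HAVING: drop groups with fewer than 2 rows.
  open: ids {6, 28} → SUM(amount)=249, COUNT(*)=2
  paid: ids {1, 18, 33} → SUM(amount)=642, COUNT(*)=3
  pending: ids {4, 10, 13, 16, 17, 26} → SUM(amount)=901, COUNT(*)=6

open | 249 | 2 ; paid | 642 | 3 ; pending | 901 | 6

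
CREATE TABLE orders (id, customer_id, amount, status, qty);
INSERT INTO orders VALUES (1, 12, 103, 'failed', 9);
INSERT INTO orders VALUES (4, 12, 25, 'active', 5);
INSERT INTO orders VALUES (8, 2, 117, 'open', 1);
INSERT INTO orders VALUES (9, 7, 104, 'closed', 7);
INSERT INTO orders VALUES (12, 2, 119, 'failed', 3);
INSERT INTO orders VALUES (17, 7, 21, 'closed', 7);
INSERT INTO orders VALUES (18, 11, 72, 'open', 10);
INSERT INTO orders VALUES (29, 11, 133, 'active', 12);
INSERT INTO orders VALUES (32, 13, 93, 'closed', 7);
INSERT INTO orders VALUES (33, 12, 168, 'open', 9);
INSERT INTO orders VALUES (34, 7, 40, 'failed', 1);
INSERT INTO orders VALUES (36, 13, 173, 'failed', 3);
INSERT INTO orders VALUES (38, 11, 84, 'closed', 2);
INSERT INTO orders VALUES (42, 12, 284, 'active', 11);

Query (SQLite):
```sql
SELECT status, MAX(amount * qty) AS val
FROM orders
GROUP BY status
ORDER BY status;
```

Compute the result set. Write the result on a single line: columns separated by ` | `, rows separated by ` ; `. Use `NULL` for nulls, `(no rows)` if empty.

active | 3124 ; closed | 728 ; failed | 927 ; open | 1512

For each row compute amount * qty.
Group by status; take MAX of the expression per group.
  active: ids {4, 29, 42} → MAX(amount * qty)=3124
  closed: ids {9, 17, 32, 38} → MAX(amount * qty)=728
  failed: ids {1, 12, 34, 36} → MAX(amount * qty)=927
  open: ids {8, 18, 33} → MAX(amount * qty)=1512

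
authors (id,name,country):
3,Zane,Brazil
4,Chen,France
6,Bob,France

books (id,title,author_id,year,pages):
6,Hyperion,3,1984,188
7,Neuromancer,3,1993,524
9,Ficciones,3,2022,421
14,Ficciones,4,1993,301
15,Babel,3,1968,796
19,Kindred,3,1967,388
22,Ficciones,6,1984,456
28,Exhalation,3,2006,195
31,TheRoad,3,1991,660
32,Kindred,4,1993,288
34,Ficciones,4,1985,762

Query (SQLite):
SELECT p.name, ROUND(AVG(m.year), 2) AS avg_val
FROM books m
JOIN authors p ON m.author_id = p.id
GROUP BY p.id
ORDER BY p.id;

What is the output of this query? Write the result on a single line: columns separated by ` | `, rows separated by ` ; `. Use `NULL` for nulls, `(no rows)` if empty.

Zane | 1990.14 ; Chen | 1990.33 ; Bob | 1984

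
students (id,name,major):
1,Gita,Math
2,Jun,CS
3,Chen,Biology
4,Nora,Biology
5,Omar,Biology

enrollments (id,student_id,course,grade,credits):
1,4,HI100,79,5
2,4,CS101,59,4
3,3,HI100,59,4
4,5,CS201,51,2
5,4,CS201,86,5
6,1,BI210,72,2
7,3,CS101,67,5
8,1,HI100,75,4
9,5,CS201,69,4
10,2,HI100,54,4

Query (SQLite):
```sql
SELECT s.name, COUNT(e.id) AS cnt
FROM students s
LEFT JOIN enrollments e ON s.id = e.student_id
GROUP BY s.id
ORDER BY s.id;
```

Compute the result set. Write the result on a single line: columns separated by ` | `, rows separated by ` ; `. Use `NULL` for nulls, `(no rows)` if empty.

LEFT JOIN keeps every students row; unmatched ones get NULL for enrollments columns.
Group by students.id and compute COUNT(e.id). COUNT(col) of an all-NULL group is 0.
  1: ids {6, 8} → COUNT(e.id)=2
  2: ids {10} → COUNT(e.id)=1
  3: ids {3, 7} → COUNT(e.id)=2
  4: ids {1, 2, 5} → COUNT(e.id)=3
  5: ids {4, 9} → COUNT(e.id)=2

Gita | 2 ; Jun | 1 ; Chen | 2 ; Nora | 3 ; Omar | 2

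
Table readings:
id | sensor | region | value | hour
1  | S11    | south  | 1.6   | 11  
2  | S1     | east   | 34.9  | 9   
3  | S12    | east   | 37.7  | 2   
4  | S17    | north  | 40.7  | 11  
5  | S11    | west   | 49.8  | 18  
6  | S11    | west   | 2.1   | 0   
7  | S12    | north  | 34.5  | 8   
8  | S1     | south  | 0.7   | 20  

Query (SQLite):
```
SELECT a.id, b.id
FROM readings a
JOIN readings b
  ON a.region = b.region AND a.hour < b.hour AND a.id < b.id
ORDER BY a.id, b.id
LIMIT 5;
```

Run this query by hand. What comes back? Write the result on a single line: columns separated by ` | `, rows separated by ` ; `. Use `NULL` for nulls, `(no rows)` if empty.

Pairs (a,b) with same region, a.hour < b.hour, a.id < b.id.
region groups: east:{2,3} north:{4,7} south:{1,8} west:{5,6}
Ordered by (a.id, b.id); first 5.

1 | 8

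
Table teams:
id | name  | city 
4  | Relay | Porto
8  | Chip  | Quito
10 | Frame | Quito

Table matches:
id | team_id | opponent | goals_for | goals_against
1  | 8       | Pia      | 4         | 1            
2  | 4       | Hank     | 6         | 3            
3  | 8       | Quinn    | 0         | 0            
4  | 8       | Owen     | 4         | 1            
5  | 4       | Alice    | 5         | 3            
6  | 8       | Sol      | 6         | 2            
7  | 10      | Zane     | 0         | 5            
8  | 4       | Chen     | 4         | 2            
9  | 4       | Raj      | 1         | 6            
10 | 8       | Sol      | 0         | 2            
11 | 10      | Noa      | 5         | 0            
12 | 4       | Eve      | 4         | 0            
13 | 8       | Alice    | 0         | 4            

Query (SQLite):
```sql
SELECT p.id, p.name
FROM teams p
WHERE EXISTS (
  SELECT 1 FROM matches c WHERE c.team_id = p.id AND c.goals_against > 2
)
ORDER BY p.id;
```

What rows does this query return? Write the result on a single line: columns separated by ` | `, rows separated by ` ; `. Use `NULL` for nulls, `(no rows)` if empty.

For each teams row, check whether any matches with matching team_id has goals_against > 2.
Keep rows where that is true.

4 | Relay ; 8 | Chip ; 10 | Frame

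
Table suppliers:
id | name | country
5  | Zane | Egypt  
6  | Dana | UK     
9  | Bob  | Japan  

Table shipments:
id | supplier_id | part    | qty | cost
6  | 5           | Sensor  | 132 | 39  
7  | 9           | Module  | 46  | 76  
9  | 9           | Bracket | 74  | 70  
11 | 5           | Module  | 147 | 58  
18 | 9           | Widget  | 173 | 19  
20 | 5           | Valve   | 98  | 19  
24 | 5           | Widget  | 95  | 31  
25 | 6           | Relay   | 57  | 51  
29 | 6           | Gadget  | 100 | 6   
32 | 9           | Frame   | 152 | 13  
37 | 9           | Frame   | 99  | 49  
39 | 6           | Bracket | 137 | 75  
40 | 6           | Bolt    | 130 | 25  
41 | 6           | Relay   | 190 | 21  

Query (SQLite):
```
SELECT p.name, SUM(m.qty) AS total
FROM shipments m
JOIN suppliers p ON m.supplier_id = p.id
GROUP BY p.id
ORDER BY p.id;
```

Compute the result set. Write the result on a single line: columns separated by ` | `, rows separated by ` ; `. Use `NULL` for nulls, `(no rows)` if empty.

Zane | 472 ; Dana | 614 ; Bob | 544

Join each shipments row to its suppliers via supplier_id.
Group joined rows by suppliers.id; compute SUM(m.qty) per group.
  5: ids {6, 11, 20, 24} → SUM(m.qty)=472
  6: ids {25, 29, 39, 40, 41} → SUM(m.qty)=614
  9: ids {7, 9, 18, 32, 37} → SUM(m.qty)=544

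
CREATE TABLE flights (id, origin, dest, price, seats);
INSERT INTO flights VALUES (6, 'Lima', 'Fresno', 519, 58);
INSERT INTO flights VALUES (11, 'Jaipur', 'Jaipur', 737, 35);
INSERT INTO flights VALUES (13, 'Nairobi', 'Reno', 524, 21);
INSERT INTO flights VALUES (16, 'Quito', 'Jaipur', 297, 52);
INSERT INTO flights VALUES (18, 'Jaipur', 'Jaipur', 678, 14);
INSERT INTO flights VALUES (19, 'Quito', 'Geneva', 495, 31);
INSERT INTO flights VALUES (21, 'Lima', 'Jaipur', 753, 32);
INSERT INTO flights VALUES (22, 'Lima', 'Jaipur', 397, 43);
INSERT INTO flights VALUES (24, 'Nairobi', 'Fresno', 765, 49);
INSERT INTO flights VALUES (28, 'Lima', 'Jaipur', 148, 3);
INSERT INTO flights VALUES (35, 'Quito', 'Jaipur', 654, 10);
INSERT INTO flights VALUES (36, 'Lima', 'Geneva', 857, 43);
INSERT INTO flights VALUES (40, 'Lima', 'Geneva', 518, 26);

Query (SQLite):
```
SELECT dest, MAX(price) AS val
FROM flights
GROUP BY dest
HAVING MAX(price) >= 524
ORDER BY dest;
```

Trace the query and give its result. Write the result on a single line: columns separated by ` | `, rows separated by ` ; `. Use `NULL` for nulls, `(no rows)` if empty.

Partition flights by dest; compute MAX(price) within each group.
HAVING: keep groups where MAX(price) >= 524.
  Fresno: ids {6, 24} → MAX(price)=765
  Geneva: ids {19, 36, 40} → MAX(price)=857
  Jaipur: ids {11, 16, 18, 21, 22, 28, 35} → MAX(price)=753
  Reno: ids {13} → MAX(price)=524

Fresno | 765 ; Geneva | 857 ; Jaipur | 753 ; Reno | 524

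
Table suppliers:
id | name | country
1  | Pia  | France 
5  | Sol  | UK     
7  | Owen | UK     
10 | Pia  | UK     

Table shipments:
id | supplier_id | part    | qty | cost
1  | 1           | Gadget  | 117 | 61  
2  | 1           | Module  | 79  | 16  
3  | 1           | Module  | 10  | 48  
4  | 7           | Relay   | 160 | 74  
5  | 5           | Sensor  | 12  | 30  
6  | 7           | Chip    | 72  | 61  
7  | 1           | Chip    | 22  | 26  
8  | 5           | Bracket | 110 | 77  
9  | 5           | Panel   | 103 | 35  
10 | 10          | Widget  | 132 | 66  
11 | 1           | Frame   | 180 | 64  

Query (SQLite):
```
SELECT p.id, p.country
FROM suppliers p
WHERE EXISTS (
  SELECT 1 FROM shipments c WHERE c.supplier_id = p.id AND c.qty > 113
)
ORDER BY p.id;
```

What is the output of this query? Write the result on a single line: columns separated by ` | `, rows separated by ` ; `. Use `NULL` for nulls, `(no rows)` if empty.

For each suppliers row, check whether any shipments with matching supplier_id has qty > 113.
Keep rows where that is true.

1 | France ; 7 | UK ; 10 | UK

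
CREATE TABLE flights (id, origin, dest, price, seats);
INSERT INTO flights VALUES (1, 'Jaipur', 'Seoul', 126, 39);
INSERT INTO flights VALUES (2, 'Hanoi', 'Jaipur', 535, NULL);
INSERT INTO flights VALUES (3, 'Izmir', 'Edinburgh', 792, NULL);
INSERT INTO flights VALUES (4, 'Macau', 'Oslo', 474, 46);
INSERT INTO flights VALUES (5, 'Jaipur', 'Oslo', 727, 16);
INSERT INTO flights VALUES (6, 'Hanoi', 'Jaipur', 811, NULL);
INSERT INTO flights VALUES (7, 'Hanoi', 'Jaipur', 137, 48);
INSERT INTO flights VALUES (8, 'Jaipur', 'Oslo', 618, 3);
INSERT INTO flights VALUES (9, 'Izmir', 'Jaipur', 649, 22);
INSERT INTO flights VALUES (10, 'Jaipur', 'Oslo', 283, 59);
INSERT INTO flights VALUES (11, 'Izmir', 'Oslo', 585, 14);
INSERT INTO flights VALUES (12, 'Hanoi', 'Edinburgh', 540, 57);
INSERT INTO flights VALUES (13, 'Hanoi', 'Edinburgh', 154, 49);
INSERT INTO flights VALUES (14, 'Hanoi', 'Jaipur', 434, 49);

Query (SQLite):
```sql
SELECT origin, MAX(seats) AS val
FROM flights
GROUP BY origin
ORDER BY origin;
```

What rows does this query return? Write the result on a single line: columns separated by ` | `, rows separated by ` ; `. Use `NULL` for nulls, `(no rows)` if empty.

Hanoi | 57 ; Izmir | 22 ; Jaipur | 59 ; Macau | 46

Partition flights by origin; compute MAX(seats) within each group.
  Hanoi: ids {2, 6, 7, 12, 13, 14} → MAX(seats)=57
  Izmir: ids {3, 9, 11} → MAX(seats)=22
  Jaipur: ids {1, 5, 8, 10} → MAX(seats)=59
  Macau: ids {4} → MAX(seats)=46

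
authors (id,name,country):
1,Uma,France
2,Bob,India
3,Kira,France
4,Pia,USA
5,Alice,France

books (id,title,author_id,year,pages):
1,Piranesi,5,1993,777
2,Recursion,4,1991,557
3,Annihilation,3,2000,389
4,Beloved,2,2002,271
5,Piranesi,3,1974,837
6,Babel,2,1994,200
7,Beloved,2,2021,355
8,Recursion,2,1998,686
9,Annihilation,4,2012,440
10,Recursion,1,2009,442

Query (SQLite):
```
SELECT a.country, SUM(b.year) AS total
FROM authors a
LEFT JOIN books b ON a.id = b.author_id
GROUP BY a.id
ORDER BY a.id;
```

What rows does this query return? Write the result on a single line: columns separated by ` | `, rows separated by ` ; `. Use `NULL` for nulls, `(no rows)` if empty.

France | 2009 ; India | 8015 ; France | 3974 ; USA | 4003 ; France | 1993

LEFT JOIN keeps every authors row; unmatched ones get NULL for books columns.
Group by authors.id and compute SUM(b.year). SUM over an all-NULL group is NULL.
  1: ids {10} → SUM(b.year)=2009
  2: ids {4, 6, 7, 8} → SUM(b.year)=8015
  3: ids {3, 5} → SUM(b.year)=3974
  4: ids {2, 9} → SUM(b.year)=4003
  5: ids {1} → SUM(b.year)=1993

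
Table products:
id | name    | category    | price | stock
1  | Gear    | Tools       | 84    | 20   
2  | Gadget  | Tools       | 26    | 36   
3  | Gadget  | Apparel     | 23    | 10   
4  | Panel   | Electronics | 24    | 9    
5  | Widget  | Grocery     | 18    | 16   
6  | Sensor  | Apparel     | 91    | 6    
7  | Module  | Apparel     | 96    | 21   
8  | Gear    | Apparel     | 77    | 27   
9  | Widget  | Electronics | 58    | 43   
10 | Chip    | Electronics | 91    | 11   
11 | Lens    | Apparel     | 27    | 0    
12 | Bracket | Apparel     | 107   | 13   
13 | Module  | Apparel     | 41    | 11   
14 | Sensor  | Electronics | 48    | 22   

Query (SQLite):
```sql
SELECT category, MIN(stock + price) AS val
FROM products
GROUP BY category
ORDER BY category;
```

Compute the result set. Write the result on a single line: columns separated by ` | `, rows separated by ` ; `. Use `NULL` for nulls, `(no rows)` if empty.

For each row compute stock + price.
Group by category; take MIN of the expression per group.
  Apparel: ids {3, 6, 7, 8, 11, 12, 13} → MIN(stock + price)=27
  Electronics: ids {4, 9, 10, 14} → MIN(stock + price)=33
  Grocery: ids {5} → MIN(stock + price)=34
  Tools: ids {1, 2} → MIN(stock + price)=62

Apparel | 27 ; Electronics | 33 ; Grocery | 34 ; Tools | 62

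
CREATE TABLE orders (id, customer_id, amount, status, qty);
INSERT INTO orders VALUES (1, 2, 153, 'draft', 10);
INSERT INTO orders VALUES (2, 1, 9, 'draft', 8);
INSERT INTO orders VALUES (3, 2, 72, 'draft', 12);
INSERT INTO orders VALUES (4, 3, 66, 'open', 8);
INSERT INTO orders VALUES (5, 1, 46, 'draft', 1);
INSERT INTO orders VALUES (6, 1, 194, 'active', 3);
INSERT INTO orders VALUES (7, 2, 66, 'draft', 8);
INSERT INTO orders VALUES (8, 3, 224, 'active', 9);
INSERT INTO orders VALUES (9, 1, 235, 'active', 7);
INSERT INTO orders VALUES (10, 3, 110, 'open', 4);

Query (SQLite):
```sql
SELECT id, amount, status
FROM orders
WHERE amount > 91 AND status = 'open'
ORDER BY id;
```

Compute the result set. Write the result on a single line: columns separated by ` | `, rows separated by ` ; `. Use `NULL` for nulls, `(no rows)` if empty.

10 | 110 | open

amount > 91: ids {1, 6, 8, 9, 10}
status = 'open': ids {4, 10}
Combine with AND.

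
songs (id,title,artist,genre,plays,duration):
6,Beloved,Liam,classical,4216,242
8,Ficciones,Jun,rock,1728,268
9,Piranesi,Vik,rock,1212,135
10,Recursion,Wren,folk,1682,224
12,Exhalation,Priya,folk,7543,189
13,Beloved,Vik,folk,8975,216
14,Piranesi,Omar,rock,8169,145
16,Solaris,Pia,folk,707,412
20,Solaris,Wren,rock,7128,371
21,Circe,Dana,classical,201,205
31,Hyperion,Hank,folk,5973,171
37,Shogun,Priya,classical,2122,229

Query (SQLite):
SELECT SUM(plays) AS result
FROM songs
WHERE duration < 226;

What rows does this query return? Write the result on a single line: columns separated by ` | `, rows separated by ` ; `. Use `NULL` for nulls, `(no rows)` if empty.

Rows where duration < 226 → plays values: [1212, 1682, 7543, 8975, 8169, 201, 5973].
SUM of non-NULL values = 33755.

33755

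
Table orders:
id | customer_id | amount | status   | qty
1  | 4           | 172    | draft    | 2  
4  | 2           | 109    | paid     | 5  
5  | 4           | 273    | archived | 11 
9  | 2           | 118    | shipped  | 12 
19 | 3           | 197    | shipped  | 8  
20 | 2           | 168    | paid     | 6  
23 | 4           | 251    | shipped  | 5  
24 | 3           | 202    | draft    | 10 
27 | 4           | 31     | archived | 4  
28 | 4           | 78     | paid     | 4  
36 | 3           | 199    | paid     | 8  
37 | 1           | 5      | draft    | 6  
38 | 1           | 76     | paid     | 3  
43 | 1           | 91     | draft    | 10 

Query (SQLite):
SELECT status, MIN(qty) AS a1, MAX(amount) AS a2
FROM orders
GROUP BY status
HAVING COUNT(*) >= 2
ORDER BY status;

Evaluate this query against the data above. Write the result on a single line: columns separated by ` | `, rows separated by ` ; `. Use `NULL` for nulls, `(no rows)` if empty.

archived | 4 | 273 ; draft | 2 | 202 ; paid | 3 | 199 ; shipped | 5 | 251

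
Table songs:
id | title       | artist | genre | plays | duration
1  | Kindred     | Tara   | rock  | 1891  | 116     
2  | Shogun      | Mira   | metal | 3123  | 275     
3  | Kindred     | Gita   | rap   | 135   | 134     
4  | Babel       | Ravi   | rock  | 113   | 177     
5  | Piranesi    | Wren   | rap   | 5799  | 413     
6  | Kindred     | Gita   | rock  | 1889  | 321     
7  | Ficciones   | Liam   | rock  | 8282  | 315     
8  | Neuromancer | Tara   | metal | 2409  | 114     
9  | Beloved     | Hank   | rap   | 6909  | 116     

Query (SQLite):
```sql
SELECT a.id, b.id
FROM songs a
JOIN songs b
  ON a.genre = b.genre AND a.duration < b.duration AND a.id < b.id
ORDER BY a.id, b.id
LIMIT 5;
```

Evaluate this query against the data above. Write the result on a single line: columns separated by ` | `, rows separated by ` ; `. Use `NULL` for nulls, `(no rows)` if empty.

1 | 4 ; 1 | 6 ; 1 | 7 ; 3 | 5 ; 4 | 6

Pairs (a,b) with same genre, a.duration < b.duration, a.id < b.id.
genre groups: metal:{2,8} rap:{3,5,9} rock:{1,4,6,7}
Ordered by (a.id, b.id); first 5.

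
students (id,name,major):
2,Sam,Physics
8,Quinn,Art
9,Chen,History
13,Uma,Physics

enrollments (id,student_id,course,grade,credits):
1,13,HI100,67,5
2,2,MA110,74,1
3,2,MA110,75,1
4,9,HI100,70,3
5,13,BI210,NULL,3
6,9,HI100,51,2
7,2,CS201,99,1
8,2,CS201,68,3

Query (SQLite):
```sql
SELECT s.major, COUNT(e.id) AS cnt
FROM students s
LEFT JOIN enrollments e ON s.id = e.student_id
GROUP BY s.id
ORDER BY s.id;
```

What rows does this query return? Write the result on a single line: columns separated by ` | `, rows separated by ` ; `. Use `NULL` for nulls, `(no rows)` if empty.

Physics | 4 ; Art | 0 ; History | 2 ; Physics | 2

LEFT JOIN keeps every students row; unmatched ones get NULL for enrollments columns.
Group by students.id and compute COUNT(e.id). COUNT(col) of an all-NULL group is 0.
  2: ids {2, 3, 7, 8} → COUNT(e.id)=4
  8: ids {—} → COUNT(e.id)=0
  9: ids {4, 6} → COUNT(e.id)=2
  13: ids {1, 5} → COUNT(e.id)=2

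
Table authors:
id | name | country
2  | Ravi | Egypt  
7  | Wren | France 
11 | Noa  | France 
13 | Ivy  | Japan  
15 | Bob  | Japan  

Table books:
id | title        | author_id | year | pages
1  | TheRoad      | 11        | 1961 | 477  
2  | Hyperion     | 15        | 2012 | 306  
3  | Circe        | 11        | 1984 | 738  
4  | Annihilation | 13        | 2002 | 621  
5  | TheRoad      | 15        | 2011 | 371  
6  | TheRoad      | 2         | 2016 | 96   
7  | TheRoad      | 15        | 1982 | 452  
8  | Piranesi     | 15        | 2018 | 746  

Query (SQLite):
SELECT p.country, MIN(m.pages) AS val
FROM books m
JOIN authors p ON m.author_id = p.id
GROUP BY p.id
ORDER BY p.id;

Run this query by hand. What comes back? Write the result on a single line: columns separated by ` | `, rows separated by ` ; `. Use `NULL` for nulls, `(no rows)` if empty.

Egypt | 96 ; France | 477 ; Japan | 621 ; Japan | 306

Join each books row to its authors via author_id.
Group joined rows by authors.id; compute MIN(m.pages) per group.
  2: ids {6} → MIN(m.pages)=96
  11: ids {1, 3} → MIN(m.pages)=477
  13: ids {4} → MIN(m.pages)=621
  15: ids {2, 5, 7, 8} → MIN(m.pages)=306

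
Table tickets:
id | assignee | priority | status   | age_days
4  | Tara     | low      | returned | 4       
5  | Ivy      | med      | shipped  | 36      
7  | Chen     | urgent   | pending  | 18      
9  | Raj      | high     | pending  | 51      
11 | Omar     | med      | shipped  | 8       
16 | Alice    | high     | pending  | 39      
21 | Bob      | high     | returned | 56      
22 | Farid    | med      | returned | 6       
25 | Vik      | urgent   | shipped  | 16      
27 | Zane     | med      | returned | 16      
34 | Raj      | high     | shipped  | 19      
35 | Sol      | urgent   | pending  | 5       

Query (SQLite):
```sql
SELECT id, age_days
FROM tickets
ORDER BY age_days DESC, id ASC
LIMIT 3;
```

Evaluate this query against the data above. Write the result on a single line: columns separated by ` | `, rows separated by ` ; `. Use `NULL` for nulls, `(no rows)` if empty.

21 | 56 ; 9 | 51 ; 16 | 39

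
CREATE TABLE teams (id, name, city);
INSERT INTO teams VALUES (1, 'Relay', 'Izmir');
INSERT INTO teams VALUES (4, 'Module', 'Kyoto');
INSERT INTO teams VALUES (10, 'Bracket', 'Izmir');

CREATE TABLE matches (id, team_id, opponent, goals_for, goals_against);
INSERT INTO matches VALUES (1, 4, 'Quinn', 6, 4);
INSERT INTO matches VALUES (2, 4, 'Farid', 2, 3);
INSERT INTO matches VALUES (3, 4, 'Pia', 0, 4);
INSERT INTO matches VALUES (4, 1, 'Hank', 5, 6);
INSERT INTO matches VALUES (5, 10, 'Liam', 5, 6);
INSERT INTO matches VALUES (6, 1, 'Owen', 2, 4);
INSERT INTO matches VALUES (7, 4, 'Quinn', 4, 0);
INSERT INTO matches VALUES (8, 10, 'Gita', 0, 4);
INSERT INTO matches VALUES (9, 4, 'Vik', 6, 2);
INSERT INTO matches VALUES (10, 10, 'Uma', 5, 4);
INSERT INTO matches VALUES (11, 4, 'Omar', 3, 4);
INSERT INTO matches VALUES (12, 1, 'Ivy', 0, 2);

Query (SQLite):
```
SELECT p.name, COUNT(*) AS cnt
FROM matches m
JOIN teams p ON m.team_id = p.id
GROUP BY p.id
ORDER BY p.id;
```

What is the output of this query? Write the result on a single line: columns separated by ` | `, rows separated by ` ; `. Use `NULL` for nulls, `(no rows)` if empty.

Relay | 3 ; Module | 6 ; Bracket | 3

Join each matches row to its teams via team_id.
Group joined rows by teams.id; compute COUNT(*) per group.
  1: ids {4, 6, 12} → COUNT(*)=3
  4: ids {1, 2, 3, 7, 9, 11} → COUNT(*)=6
  10: ids {5, 8, 10} → COUNT(*)=3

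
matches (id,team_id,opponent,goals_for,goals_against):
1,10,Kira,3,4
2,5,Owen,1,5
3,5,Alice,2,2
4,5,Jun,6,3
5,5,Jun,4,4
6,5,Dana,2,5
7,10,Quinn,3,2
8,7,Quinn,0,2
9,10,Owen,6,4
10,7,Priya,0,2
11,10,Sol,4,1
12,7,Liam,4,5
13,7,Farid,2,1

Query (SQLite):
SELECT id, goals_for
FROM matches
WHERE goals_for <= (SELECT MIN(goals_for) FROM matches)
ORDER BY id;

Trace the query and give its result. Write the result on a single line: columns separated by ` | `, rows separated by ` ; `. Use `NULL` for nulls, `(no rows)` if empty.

8 | 0 ; 10 | 0

Scalar subquery: MIN(goals_for) over all matches rows = 0.
Keep rows where goals_for <= that value.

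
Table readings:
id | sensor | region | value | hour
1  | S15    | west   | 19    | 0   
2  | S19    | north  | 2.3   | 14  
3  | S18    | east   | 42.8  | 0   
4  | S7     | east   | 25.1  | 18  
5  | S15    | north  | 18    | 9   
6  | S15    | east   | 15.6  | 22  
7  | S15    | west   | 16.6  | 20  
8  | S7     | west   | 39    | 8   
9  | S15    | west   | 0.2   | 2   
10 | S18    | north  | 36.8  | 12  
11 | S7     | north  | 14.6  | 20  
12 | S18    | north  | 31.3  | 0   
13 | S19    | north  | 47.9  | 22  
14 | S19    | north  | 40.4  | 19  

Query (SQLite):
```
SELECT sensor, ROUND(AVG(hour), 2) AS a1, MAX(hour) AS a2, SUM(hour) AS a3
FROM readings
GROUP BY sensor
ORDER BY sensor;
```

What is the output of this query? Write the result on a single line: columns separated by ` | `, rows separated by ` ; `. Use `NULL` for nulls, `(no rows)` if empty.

Group readings by sensor.
Per group compute: ROUND(AVG(hour), 2), MAX(hour), SUM(hour).
  S15: ids {1, 5, 6, 7, 9} → ROUND(AVG(hour), 2)=10.6, MAX(hour)=22, SUM(hour)=53
  S18: ids {3, 10, 12} → ROUND(AVG(hour), 2)=4, MAX(hour)=12, SUM(hour)=12
  S19: ids {2, 13, 14} → ROUND(AVG(hour), 2)=18.33, MAX(hour)=22, SUM(hour)=55
  S7: ids {4, 8, 11} → ROUND(AVG(hour), 2)=15.33, MAX(hour)=20, SUM(hour)=46

S15 | 10.6 | 22 | 53 ; S18 | 4 | 12 | 12 ; S19 | 18.33 | 22 | 55 ; S7 | 15.33 | 20 | 46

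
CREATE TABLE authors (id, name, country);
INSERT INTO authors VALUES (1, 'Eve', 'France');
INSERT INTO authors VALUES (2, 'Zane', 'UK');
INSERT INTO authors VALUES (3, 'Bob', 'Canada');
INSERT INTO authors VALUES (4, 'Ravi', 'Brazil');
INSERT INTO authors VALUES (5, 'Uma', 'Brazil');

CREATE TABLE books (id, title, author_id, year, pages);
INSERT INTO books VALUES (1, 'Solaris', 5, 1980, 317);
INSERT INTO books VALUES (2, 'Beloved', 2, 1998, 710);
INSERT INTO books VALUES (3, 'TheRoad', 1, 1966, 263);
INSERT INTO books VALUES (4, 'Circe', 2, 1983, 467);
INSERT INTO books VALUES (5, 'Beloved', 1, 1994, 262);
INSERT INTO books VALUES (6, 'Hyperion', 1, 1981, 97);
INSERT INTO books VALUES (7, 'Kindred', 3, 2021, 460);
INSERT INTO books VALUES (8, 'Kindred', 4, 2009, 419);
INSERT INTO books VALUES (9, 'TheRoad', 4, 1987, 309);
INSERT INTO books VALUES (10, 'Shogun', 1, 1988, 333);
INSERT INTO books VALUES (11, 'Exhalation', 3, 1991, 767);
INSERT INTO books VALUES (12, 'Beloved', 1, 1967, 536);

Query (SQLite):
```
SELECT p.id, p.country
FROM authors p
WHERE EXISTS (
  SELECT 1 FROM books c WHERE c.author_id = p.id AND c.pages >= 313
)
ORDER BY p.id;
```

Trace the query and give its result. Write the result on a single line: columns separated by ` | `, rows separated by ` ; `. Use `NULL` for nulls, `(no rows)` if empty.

For each authors row, check whether any books with matching author_id has pages >= 313.
Keep rows where that is true.

1 | France ; 2 | UK ; 3 | Canada ; 4 | Brazil ; 5 | Brazil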